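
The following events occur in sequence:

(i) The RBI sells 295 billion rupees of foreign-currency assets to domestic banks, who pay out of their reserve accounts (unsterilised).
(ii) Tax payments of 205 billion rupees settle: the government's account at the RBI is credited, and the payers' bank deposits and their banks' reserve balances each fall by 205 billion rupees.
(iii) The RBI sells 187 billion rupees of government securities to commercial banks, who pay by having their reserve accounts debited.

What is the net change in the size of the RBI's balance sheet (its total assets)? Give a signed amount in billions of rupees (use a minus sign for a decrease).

-482 billion

RBI balance sheet:
  Assets:      Securities −187B, Foreign assets −295B
  Liabilities: Bank reserves −687B, Government deposits +205B
Commercial banking system:
  Assets:      Reserves at CB −687B, Securities +187B, Foreign assets +295B
  Liabilities: Checkable deposits −205B
Change in total RBI assets = -482 billion.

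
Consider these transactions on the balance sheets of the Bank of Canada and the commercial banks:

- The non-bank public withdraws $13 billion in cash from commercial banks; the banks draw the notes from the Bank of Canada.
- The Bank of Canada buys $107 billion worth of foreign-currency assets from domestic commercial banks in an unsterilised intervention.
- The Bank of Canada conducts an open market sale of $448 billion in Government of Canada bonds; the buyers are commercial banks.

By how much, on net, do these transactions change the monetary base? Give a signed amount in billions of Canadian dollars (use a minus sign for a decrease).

Bank of Canada balance sheet:
  Assets:      Securities −$448B, Foreign assets +$107B
  Liabilities: Bank reserves −$354B, Currency in circulation +$13B
Commercial banking system:
  Assets:      Reserves at CB −$354B, Securities +$448B, Foreign assets −$107B
  Liabilities: Checkable deposits −$13B
Monetary base = currency + reserves: +$13B + (−$354B) = -$341 billion.

-$341 billion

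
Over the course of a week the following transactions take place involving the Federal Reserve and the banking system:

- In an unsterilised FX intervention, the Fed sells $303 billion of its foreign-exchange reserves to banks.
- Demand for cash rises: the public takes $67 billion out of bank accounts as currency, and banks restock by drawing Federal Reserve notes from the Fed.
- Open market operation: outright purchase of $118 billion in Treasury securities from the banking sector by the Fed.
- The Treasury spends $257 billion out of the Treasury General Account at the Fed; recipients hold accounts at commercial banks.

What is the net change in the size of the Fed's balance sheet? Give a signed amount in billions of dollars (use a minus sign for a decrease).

FX sale $303 billion: a Fed asset is shed → −$303B.
Currency withdrawal $67 billion: only the composition of liabilities changes → 0.
OMO purchase (from banks) $118 billion: a Fed asset is acquired → +$118B.
Government spending $257 billion: only the composition of liabilities changes → 0.
Net: −303 + 0 + 118 + 0 = -$185 billion.

-$185 billion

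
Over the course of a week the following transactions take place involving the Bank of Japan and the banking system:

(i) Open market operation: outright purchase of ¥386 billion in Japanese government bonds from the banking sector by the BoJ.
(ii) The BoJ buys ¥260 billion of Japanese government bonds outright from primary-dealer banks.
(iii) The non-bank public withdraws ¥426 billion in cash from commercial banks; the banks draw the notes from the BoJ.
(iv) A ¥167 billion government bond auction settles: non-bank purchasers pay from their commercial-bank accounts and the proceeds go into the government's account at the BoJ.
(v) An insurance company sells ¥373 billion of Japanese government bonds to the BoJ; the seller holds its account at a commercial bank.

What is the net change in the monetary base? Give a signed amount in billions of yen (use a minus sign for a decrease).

+¥852 billion

OMO purchase (from banks) ¥386 billion: BoJ balance sheet expands → +¥386B.
OMO purchase (from banks) ¥260 billion: BoJ balance sheet expands → +¥260B.
Currency withdrawal ¥426 billion: just a shift between currency and reserves — both are base money → 0.
Government account inflow ¥167 billion: reserves shift to a non-base liability → −¥167B.
Asset purchase (from non-banks) ¥373 billion: BoJ balance sheet expands → +¥373B.
Net: 386 + 260 + 0 − 167 + 373 = +¥852 billion.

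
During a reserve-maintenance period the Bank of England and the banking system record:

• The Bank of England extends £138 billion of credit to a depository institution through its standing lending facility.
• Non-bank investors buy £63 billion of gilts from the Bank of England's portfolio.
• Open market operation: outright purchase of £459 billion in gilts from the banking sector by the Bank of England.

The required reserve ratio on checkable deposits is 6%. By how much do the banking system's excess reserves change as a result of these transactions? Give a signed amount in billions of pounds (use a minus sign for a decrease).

Discount-window loan £138 billion: reserves +£138B, deposits 0.
Asset sale (to non-banks) £63 billion: reserves −£63B, deposits −£63B.
OMO purchase (from banks) £459 billion: reserves +£459B, deposits 0.
Totals: Δreserves = +£534B, Δdeposits = −£63B.
Δrequired reserves = 6% × −£63B = −£3.78B.
Δexcess reserves = Δreserves − Δrequired = +£534B − (−£3.78B) = +£537.78 billion.

+£537.78 billion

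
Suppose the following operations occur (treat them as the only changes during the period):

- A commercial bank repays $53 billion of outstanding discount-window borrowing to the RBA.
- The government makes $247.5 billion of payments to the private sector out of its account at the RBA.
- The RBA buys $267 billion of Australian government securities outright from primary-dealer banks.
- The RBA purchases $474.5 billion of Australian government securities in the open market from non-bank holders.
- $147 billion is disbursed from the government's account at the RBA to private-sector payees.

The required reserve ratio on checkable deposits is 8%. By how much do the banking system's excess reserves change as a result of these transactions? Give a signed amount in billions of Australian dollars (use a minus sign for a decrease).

+$1013.48 billion

Discount-window repayment $53 billion: reserves −$53B, deposits 0.
Government spending $247.5 billion: reserves +$247.5B, deposits +$247.5B.
OMO purchase (from banks) $267 billion: reserves +$267B, deposits 0.
Asset purchase (from non-banks) $474.5 billion: reserves +$474.5B, deposits +$474.5B.
Government spending $147 billion: reserves +$147B, deposits +$147B.
Totals: Δreserves = +$1083B, Δdeposits = +$869B.
Δrequired reserves = 8% × +$869B = +$69.52B.
Δexcess reserves = Δreserves − Δrequired = +$1083B − (+$69.52B) = +$1013.48 billion.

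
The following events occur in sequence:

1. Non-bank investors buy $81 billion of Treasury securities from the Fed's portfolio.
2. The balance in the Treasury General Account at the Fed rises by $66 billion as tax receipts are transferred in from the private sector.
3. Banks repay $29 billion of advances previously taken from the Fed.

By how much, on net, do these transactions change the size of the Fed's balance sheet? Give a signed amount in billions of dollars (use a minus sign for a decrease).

Asset sale (to non-banks) $81 billion: a Fed asset is shed → −$81B.
Government account inflow $66 billion: only the composition of liabilities changes → 0.
Discount-window repayment $29 billion: a Fed asset is shed → −$29B.
Net: −81 + 0 − 29 = -$110 billion.

-$110 billion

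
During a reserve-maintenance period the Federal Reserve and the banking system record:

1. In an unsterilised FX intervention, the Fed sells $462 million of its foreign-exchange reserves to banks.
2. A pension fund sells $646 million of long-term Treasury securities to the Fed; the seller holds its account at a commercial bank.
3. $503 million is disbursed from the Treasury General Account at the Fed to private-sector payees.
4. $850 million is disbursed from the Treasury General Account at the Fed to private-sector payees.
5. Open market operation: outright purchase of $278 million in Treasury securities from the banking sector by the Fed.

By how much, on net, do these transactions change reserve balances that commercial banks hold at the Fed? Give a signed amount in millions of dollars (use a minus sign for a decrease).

FX sale $462 million: the buying banks pay out of their reserve balances → −$462M.
Asset purchase (from non-banks) $646 million: the Fed pays by crediting reserve accounts → +$646M.
Government spending $503 million: government payments flow into bank reserve accounts → +$503M.
Government spending $850 million: government payments flow into bank reserve accounts → +$850M.
OMO purchase (from banks) $278 million: the Fed pays by crediting reserve accounts → +$278M.
Net: −462 + 646 + 503 + 850 + 278 = +$1815 million.

+$1815 million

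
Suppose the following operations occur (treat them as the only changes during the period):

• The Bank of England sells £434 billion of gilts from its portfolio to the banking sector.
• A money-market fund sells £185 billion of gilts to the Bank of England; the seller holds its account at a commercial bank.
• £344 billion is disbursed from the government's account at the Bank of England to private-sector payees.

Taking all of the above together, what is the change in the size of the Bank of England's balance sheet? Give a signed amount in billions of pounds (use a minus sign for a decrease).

-£249 billion

OMO sale (to banks) £434 billion: a Bank of England asset is shed → −£434B.
Asset purchase (from non-banks) £185 billion: a Bank of England asset is acquired → +£185B.
Government spending £344 billion: only the composition of liabilities changes → 0.
Net: −434 + 185 + 0 = -£249 billion.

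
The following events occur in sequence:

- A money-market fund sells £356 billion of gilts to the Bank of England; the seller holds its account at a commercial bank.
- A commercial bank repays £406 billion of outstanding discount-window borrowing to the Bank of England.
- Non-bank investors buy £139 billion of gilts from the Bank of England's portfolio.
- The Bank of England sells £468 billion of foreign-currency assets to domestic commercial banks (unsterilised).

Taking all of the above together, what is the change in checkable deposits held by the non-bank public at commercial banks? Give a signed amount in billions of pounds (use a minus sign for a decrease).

Bank of England balance sheet:
  Assets:      Securities +£217B, Loans to banks −£406B, Foreign assets −£468B
  Liabilities: Bank reserves −£657B
Commercial banking system:
  Assets:      Reserves at CB −£657B, Foreign assets +£468B
  Liabilities: Checkable deposits +£217B, Borrowings from CB −£406B
So the change in checkable deposits held by the non-bank public at commercial banks is +£217 billion.

+£217 billion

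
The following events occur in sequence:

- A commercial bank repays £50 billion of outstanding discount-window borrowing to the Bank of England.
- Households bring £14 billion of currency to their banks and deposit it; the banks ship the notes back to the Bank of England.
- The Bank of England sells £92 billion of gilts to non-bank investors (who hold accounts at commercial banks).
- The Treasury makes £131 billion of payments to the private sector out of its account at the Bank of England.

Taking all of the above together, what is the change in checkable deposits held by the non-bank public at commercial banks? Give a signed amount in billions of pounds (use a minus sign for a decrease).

+£53 billion

Bank of England balance sheet:
  Assets:      Securities −£92B, Loans to banks −£50B
  Liabilities: Bank reserves +£3B, Currency in circulation −£14B, Government deposits −£131B
Commercial banking system:
  Assets:      Reserves at CB +£3B
  Liabilities: Checkable deposits +£53B, Borrowings from CB −£50B
So the change in checkable deposits held by the non-bank public at commercial banks is +£53 billion.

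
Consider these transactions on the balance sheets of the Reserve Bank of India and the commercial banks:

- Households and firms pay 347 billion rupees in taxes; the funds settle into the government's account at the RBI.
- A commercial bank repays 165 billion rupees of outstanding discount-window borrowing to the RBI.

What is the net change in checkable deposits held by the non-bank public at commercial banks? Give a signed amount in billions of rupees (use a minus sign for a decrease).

RBI balance sheet:
  Assets:      Loans to banks −165B
  Liabilities: Bank reserves −512B, Government deposits +347B
Commercial banking system:
  Assets:      Reserves at CB −512B
  Liabilities: Checkable deposits −347B, Borrowings from CB −165B
So the change in checkable deposits held by the non-bank public at commercial banks is -347 billion.

-347 billion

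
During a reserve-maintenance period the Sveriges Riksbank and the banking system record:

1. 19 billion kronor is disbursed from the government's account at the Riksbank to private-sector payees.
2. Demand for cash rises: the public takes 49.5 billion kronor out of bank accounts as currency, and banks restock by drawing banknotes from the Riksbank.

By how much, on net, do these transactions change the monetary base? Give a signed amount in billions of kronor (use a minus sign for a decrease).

Riksbank balance sheet:
  Assets:      no change
  Liabilities: Bank reserves −30.5B, Currency in circulation +49.5B, Government deposits −19B
Monetary base = currency + reserves: +49.5B + (−30.5B) = +19 billion.

+19 billion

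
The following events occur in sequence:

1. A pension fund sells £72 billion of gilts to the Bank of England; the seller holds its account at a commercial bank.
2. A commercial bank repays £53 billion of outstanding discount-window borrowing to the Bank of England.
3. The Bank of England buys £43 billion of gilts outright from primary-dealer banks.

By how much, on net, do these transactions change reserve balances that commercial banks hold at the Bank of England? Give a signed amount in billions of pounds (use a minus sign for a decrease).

Bank of England balance sheet:
  Assets:      Securities +£115B, Loans to banks −£53B
  Liabilities: Bank reserves +£62B
So the change in reserve balances that commercial banks hold at the Bank of England is +£62 billion.

+£62 billion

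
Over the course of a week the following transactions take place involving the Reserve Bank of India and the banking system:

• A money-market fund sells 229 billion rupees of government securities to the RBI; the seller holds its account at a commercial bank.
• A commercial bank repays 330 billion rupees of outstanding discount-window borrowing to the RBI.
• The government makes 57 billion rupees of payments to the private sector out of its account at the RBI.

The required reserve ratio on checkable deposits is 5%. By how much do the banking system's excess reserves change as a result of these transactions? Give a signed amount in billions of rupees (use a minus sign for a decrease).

-58.3 billion

Asset purchase (from non-banks) 229 billion rupees: reserves +229B, deposits +229B.
Discount-window repayment 330 billion rupees: reserves −330B, deposits 0.
Government spending 57 billion rupees: reserves +57B, deposits +57B.
Totals: Δreserves = −44B, Δdeposits = +286B.
Δrequired reserves = 5% × +286B = +14.3B.
Δexcess reserves = Δreserves − Δrequired = −44B − (+14.3B) = -58.3 billion.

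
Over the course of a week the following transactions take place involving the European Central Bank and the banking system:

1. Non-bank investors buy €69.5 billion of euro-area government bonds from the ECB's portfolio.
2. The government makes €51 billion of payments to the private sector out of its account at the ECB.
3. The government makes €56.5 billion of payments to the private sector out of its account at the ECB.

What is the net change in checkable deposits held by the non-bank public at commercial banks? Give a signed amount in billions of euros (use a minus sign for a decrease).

ECB balance sheet:
  Assets:      Securities −€69.5B
  Liabilities: Bank reserves +€38B, Government deposits −€107.5B
Commercial banking system:
  Assets:      Reserves at CB +€38B
  Liabilities: Checkable deposits +€38B
So the change in checkable deposits held by the non-bank public at commercial banks is +€38 billion.

+€38 billion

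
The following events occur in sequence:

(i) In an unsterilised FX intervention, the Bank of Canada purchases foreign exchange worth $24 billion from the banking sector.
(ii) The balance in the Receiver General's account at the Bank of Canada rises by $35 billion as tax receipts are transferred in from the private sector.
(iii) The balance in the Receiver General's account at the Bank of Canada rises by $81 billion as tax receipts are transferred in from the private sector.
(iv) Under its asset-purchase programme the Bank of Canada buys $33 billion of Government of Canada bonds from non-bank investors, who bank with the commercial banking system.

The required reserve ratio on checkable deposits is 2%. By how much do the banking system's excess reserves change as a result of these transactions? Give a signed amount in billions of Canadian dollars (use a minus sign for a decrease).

FX purchase $24 billion: reserves +$24B, deposits 0.
Government account inflow $35 billion: reserves −$35B, deposits −$35B.
Government account inflow $81 billion: reserves −$81B, deposits −$81B.
Asset purchase (from non-banks) $33 billion: reserves +$33B, deposits +$33B.
Totals: Δreserves = −$59B, Δdeposits = −$83B.
Δrequired reserves = 2% × −$83B = −$1.66B.
Δexcess reserves = Δreserves − Δrequired = −$59B − (−$1.66B) = -$57.34 billion.

-$57.34 billion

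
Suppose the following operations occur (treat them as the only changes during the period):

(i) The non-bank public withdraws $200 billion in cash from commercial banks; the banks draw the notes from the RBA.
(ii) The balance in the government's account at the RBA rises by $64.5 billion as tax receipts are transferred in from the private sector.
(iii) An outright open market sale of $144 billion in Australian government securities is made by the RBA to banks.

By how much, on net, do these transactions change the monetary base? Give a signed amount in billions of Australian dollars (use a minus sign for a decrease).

Currency withdrawal $200 billion: just a shift between currency and reserves — both are base money → 0.
Government account inflow $64.5 billion: reserves shift to a non-base liability → −$64.5B.
OMO sale (to banks) $144 billion: RBA balance sheet contracts → −$144B.
Net: 0 − 64.5 − 144 = -$208.5 billion.

-$208.5 billion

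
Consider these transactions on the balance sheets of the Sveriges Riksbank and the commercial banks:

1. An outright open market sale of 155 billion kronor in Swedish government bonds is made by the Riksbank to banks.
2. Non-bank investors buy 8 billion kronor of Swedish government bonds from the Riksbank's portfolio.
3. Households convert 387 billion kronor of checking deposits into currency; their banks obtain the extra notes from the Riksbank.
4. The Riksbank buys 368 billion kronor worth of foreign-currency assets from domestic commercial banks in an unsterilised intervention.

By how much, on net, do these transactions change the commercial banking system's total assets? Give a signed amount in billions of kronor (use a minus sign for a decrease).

Riksbank balance sheet:
  Assets:      Securities −163B, Foreign assets +368B
  Liabilities: Bank reserves −182B, Currency in circulation +387B
Commercial banking system:
  Assets:      Reserves at CB −182B, Securities +155B, Foreign assets −368B
  Liabilities: Checkable deposits −395B
Change in total bank assets = -395 billion.

-395 billion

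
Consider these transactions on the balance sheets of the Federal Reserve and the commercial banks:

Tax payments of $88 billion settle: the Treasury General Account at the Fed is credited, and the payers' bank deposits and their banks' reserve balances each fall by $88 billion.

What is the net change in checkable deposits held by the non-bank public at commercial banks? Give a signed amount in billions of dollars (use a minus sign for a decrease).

-$88 billion

Fed balance sheet:
  Assets:      no change
  Liabilities: Bank reserves −$88B, Government deposits +$88B
Commercial banking system:
  Assets:      Reserves at CB −$88B
  Liabilities: Checkable deposits −$88B
So the change in checkable deposits held by the non-bank public at commercial banks is -$88 billion.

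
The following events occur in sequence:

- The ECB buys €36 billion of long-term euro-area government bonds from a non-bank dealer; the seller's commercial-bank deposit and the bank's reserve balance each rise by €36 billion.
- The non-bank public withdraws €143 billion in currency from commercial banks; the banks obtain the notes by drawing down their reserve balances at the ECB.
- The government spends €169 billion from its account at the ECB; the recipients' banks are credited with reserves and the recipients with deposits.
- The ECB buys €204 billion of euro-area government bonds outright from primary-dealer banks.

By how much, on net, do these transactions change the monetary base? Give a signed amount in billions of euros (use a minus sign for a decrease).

+€409 billion

Asset purchase (from non-banks) €36 billion: ECB balance sheet expands → +€36B.
Currency withdrawal €143 billion: just a shift between currency and reserves — both are base money → 0.
Government spending €169 billion: a non-base liability converts back to reserves → +€169B.
OMO purchase (from banks) €204 billion: ECB balance sheet expands → +€204B.
Net: 36 + 0 + 169 + 204 = +€409 billion.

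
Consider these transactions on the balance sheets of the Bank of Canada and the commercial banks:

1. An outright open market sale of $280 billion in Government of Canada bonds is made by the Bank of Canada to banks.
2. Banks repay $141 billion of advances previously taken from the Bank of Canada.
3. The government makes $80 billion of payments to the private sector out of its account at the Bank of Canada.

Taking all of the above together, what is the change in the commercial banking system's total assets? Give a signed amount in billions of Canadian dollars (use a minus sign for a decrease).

-$61 billion

OMO sale (to banks) $280 billion: just an asset swap on bank balance sheets → 0.
Discount-window repayment $141 billion: bank balance sheets shrink → −$141B.
Government spending $80 billion: bank balance sheets expand → +$80B.
Net: 0 − 141 + 80 = -$61 billion.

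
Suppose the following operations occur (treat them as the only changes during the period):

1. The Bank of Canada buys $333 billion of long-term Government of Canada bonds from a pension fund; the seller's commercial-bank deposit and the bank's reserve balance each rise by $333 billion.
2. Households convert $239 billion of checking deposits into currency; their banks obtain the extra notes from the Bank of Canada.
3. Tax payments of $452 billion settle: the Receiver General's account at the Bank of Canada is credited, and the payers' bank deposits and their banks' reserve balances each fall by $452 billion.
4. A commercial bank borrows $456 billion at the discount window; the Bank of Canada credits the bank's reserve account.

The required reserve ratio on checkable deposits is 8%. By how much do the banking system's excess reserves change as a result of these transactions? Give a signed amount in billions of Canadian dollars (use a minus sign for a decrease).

+$126.64 billion

Asset purchase (from non-banks) $333 billion: reserves +$333B, deposits +$333B.
Currency withdrawal $239 billion: reserves −$239B, deposits −$239B.
Government account inflow $452 billion: reserves −$452B, deposits −$452B.
Discount-window loan $456 billion: reserves +$456B, deposits 0.
Totals: Δreserves = +$98B, Δdeposits = −$358B.
Δrequired reserves = 8% × −$358B = −$28.64B.
Δexcess reserves = Δreserves − Δrequired = +$98B − (−$28.64B) = +$126.64 billion.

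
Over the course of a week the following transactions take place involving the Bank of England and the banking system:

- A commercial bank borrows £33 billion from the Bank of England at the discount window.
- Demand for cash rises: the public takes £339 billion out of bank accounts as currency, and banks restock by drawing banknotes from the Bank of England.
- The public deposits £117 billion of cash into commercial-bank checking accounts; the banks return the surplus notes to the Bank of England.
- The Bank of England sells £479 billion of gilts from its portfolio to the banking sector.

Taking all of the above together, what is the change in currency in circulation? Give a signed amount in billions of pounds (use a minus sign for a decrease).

+£222 billion

Bank of England balance sheet:
  Assets:      Securities −£479B, Loans to banks +£33B
  Liabilities: Bank reserves −£668B, Currency in circulation +£222B
So the change in currency in circulation is +£222 billion.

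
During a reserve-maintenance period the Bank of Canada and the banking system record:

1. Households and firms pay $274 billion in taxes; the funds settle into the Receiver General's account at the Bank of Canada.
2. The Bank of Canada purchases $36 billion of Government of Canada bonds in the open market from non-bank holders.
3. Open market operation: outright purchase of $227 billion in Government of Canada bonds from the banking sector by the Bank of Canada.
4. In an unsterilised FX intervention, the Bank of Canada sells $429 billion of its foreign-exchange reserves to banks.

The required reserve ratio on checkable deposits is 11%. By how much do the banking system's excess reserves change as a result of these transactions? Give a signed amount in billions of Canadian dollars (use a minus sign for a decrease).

Government account inflow $274 billion: reserves −$274B, deposits −$274B.
Asset purchase (from non-banks) $36 billion: reserves +$36B, deposits +$36B.
OMO purchase (from banks) $227 billion: reserves +$227B, deposits 0.
FX sale $429 billion: reserves −$429B, deposits 0.
Totals: Δreserves = −$440B, Δdeposits = −$238B.
Δrequired reserves = 11% × −$238B = −$26.18B.
Δexcess reserves = Δreserves − Δrequired = −$440B − (−$26.18B) = -$413.82 billion.

-$413.82 billion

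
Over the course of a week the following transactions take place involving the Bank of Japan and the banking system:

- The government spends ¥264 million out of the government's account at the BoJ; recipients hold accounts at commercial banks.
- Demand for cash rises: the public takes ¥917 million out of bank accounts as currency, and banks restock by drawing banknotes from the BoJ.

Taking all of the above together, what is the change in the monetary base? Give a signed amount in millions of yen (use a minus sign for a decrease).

Government spending ¥264 million: a non-base liability converts back to reserves → +¥264M.
Currency withdrawal ¥917 million: just a shift between currency and reserves — both are base money → 0.
Net: 264 + 0 = +¥264 million.

+¥264 million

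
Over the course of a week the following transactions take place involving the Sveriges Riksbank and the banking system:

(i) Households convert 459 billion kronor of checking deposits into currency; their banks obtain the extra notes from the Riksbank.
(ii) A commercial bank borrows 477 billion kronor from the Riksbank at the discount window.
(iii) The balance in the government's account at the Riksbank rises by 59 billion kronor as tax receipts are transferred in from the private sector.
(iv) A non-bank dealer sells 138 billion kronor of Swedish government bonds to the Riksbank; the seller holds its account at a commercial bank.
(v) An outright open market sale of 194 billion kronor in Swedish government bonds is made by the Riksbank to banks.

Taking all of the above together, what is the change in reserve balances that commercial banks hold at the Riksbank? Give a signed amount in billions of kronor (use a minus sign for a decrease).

-97 billion

Riksbank balance sheet:
  Assets:      Securities −56B, Loans to banks +477B
  Liabilities: Bank reserves −97B, Currency in circulation +459B, Government deposits +59B
Commercial banking system:
  Assets:      Reserves at CB −97B, Securities +194B
  Liabilities: Checkable deposits −380B, Borrowings from CB +477B
So the change in reserve balances that commercial banks hold at the Riksbank is -97 billion.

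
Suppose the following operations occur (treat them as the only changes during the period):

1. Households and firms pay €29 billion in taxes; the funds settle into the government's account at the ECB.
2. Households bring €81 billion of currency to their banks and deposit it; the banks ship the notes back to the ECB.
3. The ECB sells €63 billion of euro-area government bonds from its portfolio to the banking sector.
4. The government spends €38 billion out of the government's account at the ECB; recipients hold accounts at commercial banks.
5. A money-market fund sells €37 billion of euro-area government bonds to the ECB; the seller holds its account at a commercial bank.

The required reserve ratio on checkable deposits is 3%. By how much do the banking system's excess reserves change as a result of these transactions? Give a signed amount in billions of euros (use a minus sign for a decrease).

Government account inflow €29 billion: reserves −€29B, deposits −€29B.
Currency deposit €81 billion: reserves +€81B, deposits +€81B.
OMO sale (to banks) €63 billion: reserves −€63B, deposits 0.
Government spending €38 billion: reserves +€38B, deposits +€38B.
Asset purchase (from non-banks) €37 billion: reserves +€37B, deposits +€37B.
Totals: Δreserves = +€64B, Δdeposits = +€127B.
Δrequired reserves = 3% × +€127B = +€3.81B.
Δexcess reserves = Δreserves − Δrequired = +€64B − (+€3.81B) = +€60.19 billion.

+€60.19 billion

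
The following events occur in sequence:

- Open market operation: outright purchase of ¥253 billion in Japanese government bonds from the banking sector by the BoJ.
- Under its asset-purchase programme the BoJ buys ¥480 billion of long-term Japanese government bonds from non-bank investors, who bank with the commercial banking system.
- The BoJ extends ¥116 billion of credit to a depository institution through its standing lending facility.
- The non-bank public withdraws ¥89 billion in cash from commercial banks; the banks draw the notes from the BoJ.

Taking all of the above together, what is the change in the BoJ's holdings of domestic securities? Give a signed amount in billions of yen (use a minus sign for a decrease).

+¥733 billion

OMO purchase (from banks) ¥253 billion: securities added to the BoJ's portfolio → +¥253B.
Asset purchase (from non-banks) ¥480 billion: securities added to the BoJ's portfolio → +¥480B.
Discount-window loan ¥116 billion: the BoJ's securities portfolio is untouched → 0.
Currency withdrawal ¥89 billion: the BoJ's securities portfolio is untouched → 0.
Net: 253 + 480 + 0 + 0 = +¥733 billion.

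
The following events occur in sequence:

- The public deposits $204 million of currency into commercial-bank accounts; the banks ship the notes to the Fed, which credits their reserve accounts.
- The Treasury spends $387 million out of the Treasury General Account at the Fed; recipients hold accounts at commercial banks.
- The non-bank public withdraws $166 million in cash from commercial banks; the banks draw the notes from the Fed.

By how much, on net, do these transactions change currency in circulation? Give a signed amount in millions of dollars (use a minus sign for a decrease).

Fed balance sheet:
  Assets:      no change
  Liabilities: Bank reserves +$425M, Currency in circulation −$38M, Government deposits −$387M
Commercial banking system:
  Assets:      Reserves at CB +$425M
  Liabilities: Checkable deposits +$425M
So the change in currency in circulation is -$38 million.

-$38 million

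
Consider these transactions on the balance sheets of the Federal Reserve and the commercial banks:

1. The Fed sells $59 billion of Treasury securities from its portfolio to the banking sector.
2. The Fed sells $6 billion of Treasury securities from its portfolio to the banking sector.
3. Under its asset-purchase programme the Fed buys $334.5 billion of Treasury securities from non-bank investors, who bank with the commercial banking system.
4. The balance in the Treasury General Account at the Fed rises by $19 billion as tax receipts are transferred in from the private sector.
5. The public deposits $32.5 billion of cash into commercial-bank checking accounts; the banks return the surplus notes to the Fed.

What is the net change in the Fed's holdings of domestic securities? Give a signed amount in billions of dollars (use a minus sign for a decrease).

+$269.5 billion

OMO sale (to banks) $59 billion: securities removed from the Fed's portfolio → −$59B.
OMO sale (to banks) $6 billion: securities removed from the Fed's portfolio → −$6B.
Asset purchase (from non-banks) $334.5 billion: securities added to the Fed's portfolio → +$334.5B.
Government account inflow $19 billion: the Fed's securities portfolio is untouched → 0.
Currency deposit $32.5 billion: the Fed's securities portfolio is untouched → 0.
Net: −59 − 6 + 334.5 + 0 + 0 = +$269.5 billion.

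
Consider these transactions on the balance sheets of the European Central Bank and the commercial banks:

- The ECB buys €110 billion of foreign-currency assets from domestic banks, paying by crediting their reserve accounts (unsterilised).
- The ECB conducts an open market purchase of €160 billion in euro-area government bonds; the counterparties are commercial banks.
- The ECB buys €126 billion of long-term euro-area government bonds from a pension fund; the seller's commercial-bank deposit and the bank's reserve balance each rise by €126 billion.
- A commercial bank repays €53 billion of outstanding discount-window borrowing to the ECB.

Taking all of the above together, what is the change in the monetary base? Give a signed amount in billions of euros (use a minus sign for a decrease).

+€343 billion

ECB balance sheet:
  Assets:      Securities +€286B, Loans to banks −€53B, Foreign assets +€110B
  Liabilities: Bank reserves +€343B
Commercial banking system:
  Assets:      Reserves at CB +€343B, Securities −€160B, Foreign assets −€110B
  Liabilities: Checkable deposits +€126B, Borrowings from CB −€53B
Monetary base = currency + reserves: 0 + (+€343B) = +€343 billion.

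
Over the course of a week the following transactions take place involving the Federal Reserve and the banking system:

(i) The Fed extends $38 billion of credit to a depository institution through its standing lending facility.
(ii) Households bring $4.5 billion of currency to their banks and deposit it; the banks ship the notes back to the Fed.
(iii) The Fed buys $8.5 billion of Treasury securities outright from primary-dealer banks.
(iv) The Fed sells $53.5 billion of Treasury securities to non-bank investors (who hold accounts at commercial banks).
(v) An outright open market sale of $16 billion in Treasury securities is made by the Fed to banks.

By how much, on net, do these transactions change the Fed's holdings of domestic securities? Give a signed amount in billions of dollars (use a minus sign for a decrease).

-$61 billion

Discount-window loan $38 billion: the Fed's securities portfolio is untouched → 0.
Currency deposit $4.5 billion: the Fed's securities portfolio is untouched → 0.
OMO purchase (from banks) $8.5 billion: securities added to the Fed's portfolio → +$8.5B.
Asset sale (to non-banks) $53.5 billion: securities removed from the Fed's portfolio → −$53.5B.
OMO sale (to banks) $16 billion: securities removed from the Fed's portfolio → −$16B.
Net: 0 + 0 + 8.5 − 53.5 − 16 = -$61 billion.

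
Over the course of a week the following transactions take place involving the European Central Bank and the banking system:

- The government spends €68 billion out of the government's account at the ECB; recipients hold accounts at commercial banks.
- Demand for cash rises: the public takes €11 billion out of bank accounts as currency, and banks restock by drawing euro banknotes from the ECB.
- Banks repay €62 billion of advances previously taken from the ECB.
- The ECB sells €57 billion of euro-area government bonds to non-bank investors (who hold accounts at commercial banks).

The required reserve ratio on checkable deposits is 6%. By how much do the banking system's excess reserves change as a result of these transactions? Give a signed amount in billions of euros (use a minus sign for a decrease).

-€62 billion

Government spending €68 billion: reserves +€68B, deposits +€68B.
Currency withdrawal €11 billion: reserves −€11B, deposits −€11B.
Discount-window repayment €62 billion: reserves −€62B, deposits 0.
Asset sale (to non-banks) €57 billion: reserves −€57B, deposits −€57B.
Totals: Δreserves = −€62B, Δdeposits = 0.
Δrequired reserves = 6% × 0 = 0.
Δexcess reserves = Δreserves − Δrequired = −€62B − (0) = -€62 billion.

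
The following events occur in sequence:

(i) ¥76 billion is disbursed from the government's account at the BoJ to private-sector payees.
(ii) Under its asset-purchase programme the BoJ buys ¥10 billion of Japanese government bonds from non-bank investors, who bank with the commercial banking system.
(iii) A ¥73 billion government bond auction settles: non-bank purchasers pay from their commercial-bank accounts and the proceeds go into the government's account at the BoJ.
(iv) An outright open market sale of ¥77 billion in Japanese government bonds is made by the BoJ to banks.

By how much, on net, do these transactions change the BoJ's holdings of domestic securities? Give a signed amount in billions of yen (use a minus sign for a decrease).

BoJ balance sheet:
  Assets:      Securities −¥67B
  Liabilities: Bank reserves −¥64B, Government deposits −¥3B
So the change in the BoJ's holdings of domestic securities is -¥67 billion.

-¥67 billion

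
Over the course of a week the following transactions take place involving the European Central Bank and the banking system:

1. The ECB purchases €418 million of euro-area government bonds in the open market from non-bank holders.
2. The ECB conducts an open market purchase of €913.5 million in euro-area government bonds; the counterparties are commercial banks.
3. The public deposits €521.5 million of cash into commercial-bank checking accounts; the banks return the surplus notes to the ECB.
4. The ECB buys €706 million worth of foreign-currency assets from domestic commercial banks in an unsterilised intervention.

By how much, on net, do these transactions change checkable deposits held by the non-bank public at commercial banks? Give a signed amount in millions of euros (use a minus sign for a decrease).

+€939.5 million

ECB balance sheet:
  Assets:      Securities +€1331.5M, Foreign assets +€706M
  Liabilities: Bank reserves +€2559M, Currency in circulation −€521.5M
Commercial banking system:
  Assets:      Reserves at CB +€2559M, Securities −€913.5M, Foreign assets −€706M
  Liabilities: Checkable deposits +€939.5M
So the change in checkable deposits held by the non-bank public at commercial banks is +€939.5 million.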